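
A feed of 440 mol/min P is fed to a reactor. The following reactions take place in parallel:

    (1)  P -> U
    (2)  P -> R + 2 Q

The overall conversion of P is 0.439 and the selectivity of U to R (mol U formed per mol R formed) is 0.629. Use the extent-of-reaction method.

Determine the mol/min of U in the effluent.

74.6 mol/min

Conversion of P: P consumed = 0.439 × 440 = 193.2 mol/min = 1ξ₁ + 1ξ₂.
Selectivity: 1ξ₁ / (1ξ₂) = 0.629 → ξ₁ = 0.629 ξ₂.
Substitute: (1·0.629 + 1) ξ₂ = 193.2 → ξ₂ = 118.6 mol/min, ξ₁ = 74.58 mol/min.
Outlet amounts (n = n₀ + Σ ν·ξ):
  P: 440 − 1(74.58) − 1(118.6) = 246.8
  U: 0 + 1(74.58) = 74.58
  R: 0 + 1(118.6) = 118.6
  Q: 0 + 2(118.6) = 237.2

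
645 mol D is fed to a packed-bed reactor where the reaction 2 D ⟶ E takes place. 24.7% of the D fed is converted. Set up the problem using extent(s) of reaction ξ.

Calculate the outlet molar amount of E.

D reacted = 0.247 × 645 = 159.3 mol; ν_D = −2, so ξ = 159.3/2 = 79.66 mol.
Outlet amounts (n = n₀ + ν ξ):
  D: 645 − 2(79.66) = 485.7
  E: 0 + 1(79.66) = 79.66

79.7 mol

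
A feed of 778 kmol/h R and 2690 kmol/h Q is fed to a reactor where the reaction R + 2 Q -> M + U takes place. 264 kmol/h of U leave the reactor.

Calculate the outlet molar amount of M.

For U: n = n₀ + 1ξ → 264 = 0 + 1ξ, giving ξ = 264 kmol/h.
Outlet amounts (n = n₀ + ν ξ):
  R: 778 − 1(264) = 514
  Q: 2690 − 2(264) = 2162
  M: 0 + 1(264) = 264
  U: 0 + 1(264) = 264

264 kmol/h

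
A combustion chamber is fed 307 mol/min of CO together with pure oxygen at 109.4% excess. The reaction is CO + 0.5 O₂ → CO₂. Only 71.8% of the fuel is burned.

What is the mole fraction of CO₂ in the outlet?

Stoichiometric O₂ = 0.5 × 307 = 153.5 mol/min; O₂ fed = 153.5 × 2.094 = 321.4 mol/min.
Fuel reacted = 0.718 × 307 → ξ = 220.4 mol/min.
Outlet (n = n₀ + ν ξ):
  CO: 307 − 1(220.4) = 86.57
  O₂: 321.4 − 0.5(220.4) = 211.2
  CO₂: 0 + 1(220.4) = 220.4
Total out = 518.2 mol/min; y_CO₂ = 220.4 / 518.2 = 0.4254.

0.425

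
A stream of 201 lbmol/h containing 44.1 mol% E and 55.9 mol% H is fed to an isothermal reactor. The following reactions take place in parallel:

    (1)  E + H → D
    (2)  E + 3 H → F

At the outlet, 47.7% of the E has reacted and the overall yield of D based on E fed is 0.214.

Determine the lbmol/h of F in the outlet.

23.3 lbmol/h

Yield of D: 1ξ₁ / 88.64 = 0.214 → ξ₁ = 18.97 lbmol/h.
Conversion of E: 1ξ₁ + 1ξ₂ = 0.477 × 88.64 = 42.28 → ξ₂ = 23.31 lbmol/h.
Outlet amounts (n = n₀ + Σ ν·ξ):
  E: 88.64 − 1(18.97) − 1(23.31) = 46.36
  H: 112.4 − 1(18.97) − 3(23.31) = 23.45
  D: 0 + 1(18.97) = 18.97
  F: 0 + 1(23.31) = 23.31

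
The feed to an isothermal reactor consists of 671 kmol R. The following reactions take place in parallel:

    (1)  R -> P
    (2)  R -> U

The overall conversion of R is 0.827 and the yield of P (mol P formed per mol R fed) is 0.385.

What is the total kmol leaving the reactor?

Yield of P: 1ξ₁ / 671 = 0.385 → ξ₁ = 258.3 kmol.
Conversion of R: 1ξ₁ + 1ξ₂ = 0.827 × 671 = 554.9 → ξ₂ = 296.6 kmol.
Outlet amounts (n = n₀ + Σ ν·ξ):
  R: 671 − 1(258.3) − 1(296.6) = 116.1
  P: 0 + 1(258.3) = 258.3
  U: 0 + 1(296.6) = 296.6
Total out = 116.1 + 258.3 + 296.6 = 671 kmol.

671 kmol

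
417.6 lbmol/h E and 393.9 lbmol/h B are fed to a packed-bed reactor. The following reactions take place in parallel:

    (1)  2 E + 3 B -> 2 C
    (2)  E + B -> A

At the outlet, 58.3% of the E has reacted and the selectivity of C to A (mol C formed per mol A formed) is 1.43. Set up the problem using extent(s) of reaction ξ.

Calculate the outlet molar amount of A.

100 lbmol/h

Conversion of E: E consumed = 0.583 × 417.6 = 243.5 lbmol/h = 2ξ₁ + 1ξ₂.
Selectivity: 2ξ₁ / (1ξ₂) = 1.43 → ξ₁ = 0.715 ξ₂.
Substitute: (2·0.715 + 1) ξ₂ = 243.5 → ξ₂ = 100.2 lbmol/h, ξ₁ = 71.64 lbmol/h.
Outlet amounts (n = n₀ + Σ ν·ξ):
  E: 417.6 − 2(71.64) − 1(100.2) = 174.1
  B: 393.9 − 3(71.64) − 1(100.2) = 78.8
  C: 0 + 2(71.64) = 143.3
  A: 0 + 1(100.2) = 100.2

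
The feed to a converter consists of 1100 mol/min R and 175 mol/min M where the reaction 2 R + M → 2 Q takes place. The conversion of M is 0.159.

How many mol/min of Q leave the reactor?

M reacted = 0.159 × 175 = 27.82 mol/min; ν_M = −1, so ξ = 27.82/1 = 27.82 mol/min.
Outlet amounts (n = n₀ + ν ξ):
  R: 1100 − 2(27.82) = 1044
  M: 175 − 1(27.82) = 147.2
  Q: 0 + 2(27.82) = 55.65

55.6 mol/min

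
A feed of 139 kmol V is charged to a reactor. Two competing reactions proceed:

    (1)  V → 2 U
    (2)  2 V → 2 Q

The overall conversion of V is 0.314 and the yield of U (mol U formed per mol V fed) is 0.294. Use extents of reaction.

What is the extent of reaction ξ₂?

ξ₂ = 11.6 kmol

Yield of U: 2ξ₁ / 139 = 0.294 → ξ₁ = 20.43 kmol.
Conversion of V: 1ξ₁ + 2ξ₂ = 0.314 × 139 = 43.65 → ξ₂ = 11.61 kmol.
Outlet amounts (n = n₀ + Σ ν·ξ):
  V: 139 − 1(20.43) − 2(11.61) = 95.35
  U: 0 + 2(20.43) = 40.87
  Q: 0 + 2(11.61) = 23.21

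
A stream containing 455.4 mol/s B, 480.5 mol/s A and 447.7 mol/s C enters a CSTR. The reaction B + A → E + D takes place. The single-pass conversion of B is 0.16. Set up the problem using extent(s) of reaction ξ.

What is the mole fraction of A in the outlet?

B reacted = 0.16 × 455.4 = 72.86 mol/s; ν_B = −1, so ξ = 72.86/1 = 72.86 mol/s.
Outlet amounts (n = n₀ + ν ξ):
  B: 455.4 − 1(72.86) = 382.5
  A: 480.5 − 1(72.86) = 407.6
  E: 0 + 1(72.86) = 72.86
  D: 0 + 1(72.86) = 72.86
  C: 447.7 (inert)
Total out = 1384 mol/s; y_A = 407.6 / 1384 = 0.2946.

0.295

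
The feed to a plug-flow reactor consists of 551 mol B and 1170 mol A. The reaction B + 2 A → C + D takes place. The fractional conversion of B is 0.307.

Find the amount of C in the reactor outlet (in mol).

169 mol

B reacted = 0.307 × 551 = 169.2 mol; ν_B = −1, so ξ = 169.2/1 = 169.2 mol.
Outlet amounts (n = n₀ + ν ξ):
  B: 551 − 1(169.2) = 381.8
  A: 1170 − 2(169.2) = 831.7
  C: 0 + 1(169.2) = 169.2
  D: 0 + 1(169.2) = 169.2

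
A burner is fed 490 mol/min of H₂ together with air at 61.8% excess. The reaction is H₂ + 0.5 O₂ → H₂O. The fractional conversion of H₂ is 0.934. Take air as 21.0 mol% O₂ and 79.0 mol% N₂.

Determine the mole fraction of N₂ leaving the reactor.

0.694

Stoichiometric O₂ = 0.5 × 490 = 245 mol/min; O₂ fed = 245 × 1.618 = 396.4 mol/min.
N₂ fed = 396.4 × 79/21 = 1491 mol/min.
Fuel reacted = 0.934 × 490 → ξ = 457.7 mol/min.
Outlet (n = n₀ + ν ξ):
  H₂: 490 − 1(457.7) = 32.34
  O₂: 396.4 − 0.5(457.7) = 167.6
  N₂: 1491 (inert)
  H₂O: 0 + 1(457.7) = 457.7
Total out = 2149 mol/min; y_N₂ = 1491 / 2149 = 0.694.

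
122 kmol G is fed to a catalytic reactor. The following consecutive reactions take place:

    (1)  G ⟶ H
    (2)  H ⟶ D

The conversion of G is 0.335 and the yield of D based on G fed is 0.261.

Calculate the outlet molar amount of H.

9.03 kmol

Conversion of G: G consumed = 1ξ₁ = 0.335 × 122 → ξ₁ = 40.87 kmol.
Yield of D: 1ξ₂ / 122 = 0.261 → ξ₂ = 31.84 kmol.
Outlet amounts (n = n₀ + Σ ν·ξ):
  G: 122 − 1(40.87) = 81.13
  H: 0 + 1(40.87) − 1(31.84) = 9.028
  D: 0 + 1(31.84) = 31.84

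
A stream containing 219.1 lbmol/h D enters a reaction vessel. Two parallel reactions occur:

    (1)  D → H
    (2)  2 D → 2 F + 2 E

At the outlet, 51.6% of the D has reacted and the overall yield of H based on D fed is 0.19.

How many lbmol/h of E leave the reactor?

71.4 lbmol/h

Yield of H: 1ξ₁ / 219.1 = 0.19 → ξ₁ = 41.63 lbmol/h.
Conversion of D: 1ξ₁ + 2ξ₂ = 0.516 × 219.1 = 113.1 → ξ₂ = 35.71 lbmol/h.
Outlet amounts (n = n₀ + Σ ν·ξ):
  D: 219.1 − 1(41.63) − 2(35.71) = 106
  H: 0 + 1(41.63) = 41.63
  F: 0 + 2(35.71) = 71.43
  E: 0 + 2(35.71) = 71.43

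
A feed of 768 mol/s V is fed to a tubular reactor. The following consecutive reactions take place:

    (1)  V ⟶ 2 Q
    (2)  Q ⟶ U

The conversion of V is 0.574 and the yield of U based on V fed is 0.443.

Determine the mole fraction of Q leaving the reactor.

0.448

Conversion of V: V consumed = 1ξ₁ = 0.574 × 768 → ξ₁ = 440.8 mol/s.
Yield of U: 1ξ₂ / 768 = 0.443 → ξ₂ = 340.2 mol/s.
Outlet amounts (n = n₀ + Σ ν·ξ):
  V: 768 − 1(440.8) = 327.2
  Q: 0 + 2(440.8) − 1(340.2) = 541.4
  U: 0 + 1(340.2) = 340.2
Total out = 1209 mol/s; y_Q = 541.4 / 1209 = 0.4479.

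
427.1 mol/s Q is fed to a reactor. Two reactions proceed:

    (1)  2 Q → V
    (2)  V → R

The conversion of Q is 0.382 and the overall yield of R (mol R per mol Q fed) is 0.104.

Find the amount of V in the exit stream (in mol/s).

37.2 mol/s

Conversion of Q: Q consumed = 2ξ₁ = 0.382 × 427.1 → ξ₁ = 81.58 mol/s.
Yield of R: 1ξ₂ / 427.1 = 0.104 → ξ₂ = 44.42 mol/s.
Outlet amounts (n = n₀ + Σ ν·ξ):
  Q: 427.1 − 2(81.58) = 263.9
  V: 0 + 1(81.58) − 1(44.42) = 37.16
  R: 0 + 1(44.42) = 44.42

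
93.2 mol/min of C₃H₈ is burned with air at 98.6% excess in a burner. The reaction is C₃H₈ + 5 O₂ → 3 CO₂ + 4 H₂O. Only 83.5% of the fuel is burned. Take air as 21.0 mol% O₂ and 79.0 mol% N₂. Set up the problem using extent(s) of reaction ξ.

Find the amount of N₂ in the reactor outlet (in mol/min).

Stoichiometric O₂ = 5 × 93.2 = 466 mol/min; O₂ fed = 466 × 1.986 = 925.5 mol/min.
N₂ fed = 925.5 × 79/21 = 3482 mol/min.
Fuel reacted = 0.835 × 93.2 → ξ = 77.82 mol/min.
Outlet (n = n₀ + ν ξ):
  C₃H₈: 93.2 − 1(77.82) = 15.38
  O₂: 925.5 − 5(77.82) = 536.4
  N₂: 3482 (inert)
  CO₂: 0 + 3(77.82) = 233.5
  H₂O: 0 + 4(77.82) = 311.3

3480 mol/min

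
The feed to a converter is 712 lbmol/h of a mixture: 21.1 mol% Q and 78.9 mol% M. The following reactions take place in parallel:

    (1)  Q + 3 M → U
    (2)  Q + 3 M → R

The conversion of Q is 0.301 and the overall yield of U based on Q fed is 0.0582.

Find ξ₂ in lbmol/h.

ξ₂ = 36.5 lbmol/h

Yield of U: 1ξ₁ / 150.2 = 0.0582 → ξ₁ = 8.744 lbmol/h.
Conversion of Q: 1ξ₁ + 1ξ₂ = 0.301 × 150.2 = 45.22 → ξ₂ = 36.48 lbmol/h.
Outlet amounts (n = n₀ + Σ ν·ξ):
  Q: 150.2 − 1(8.744) − 1(36.48) = 105
  M: 561.8 − 3(8.744) − 3(36.48) = 426.1
  U: 0 + 1(8.744) = 8.744
  R: 0 + 1(36.48) = 36.48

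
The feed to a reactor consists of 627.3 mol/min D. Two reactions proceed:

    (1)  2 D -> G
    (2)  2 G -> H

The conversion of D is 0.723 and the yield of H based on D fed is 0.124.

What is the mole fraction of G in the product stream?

Conversion of D: D consumed = 2ξ₁ = 0.723 × 627.3 → ξ₁ = 226.8 mol/min.
Yield of H: 1ξ₂ / 627.3 = 0.124 → ξ₂ = 77.79 mol/min.
Outlet amounts (n = n₀ + Σ ν·ξ):
  D: 627.3 − 2(226.8) = 173.8
  G: 0 + 1(226.8) − 2(77.79) = 71.2
  H: 0 + 1(77.79) = 77.79
Total out = 322.7 mol/min; y_G = 71.2 / 322.7 = 0.2206.

0.221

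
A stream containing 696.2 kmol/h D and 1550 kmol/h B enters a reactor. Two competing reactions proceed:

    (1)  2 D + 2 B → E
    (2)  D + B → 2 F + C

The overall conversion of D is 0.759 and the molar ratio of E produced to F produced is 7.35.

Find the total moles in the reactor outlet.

1500 kmol/h

Conversion of D: D consumed = 0.759 × 696.2 = 528.4 kmol/h = 2ξ₁ + 1ξ₂.
Selectivity: 1ξ₁ / (2ξ₂) = 7.35 → ξ₁ = 14.7 ξ₂.
Substitute: (2·14.7 + 1) ξ₂ = 528.4 → ξ₂ = 17.38 kmol/h, ξ₁ = 255.5 kmol/h.
Outlet amounts (n = n₀ + Σ ν·ξ):
  D: 696.2 − 2(255.5) − 1(17.38) = 167.8
  B: 1550 − 2(255.5) − 1(17.38) = 1022
  E: 0 + 1(255.5) = 255.5
  F: 0 + 2(17.38) = 34.76
  C: 0 + 1(17.38) = 17.38
Total out = 167.8 + 1022 + 255.5 + 34.76 + 17.38 = 1497 kmol/h.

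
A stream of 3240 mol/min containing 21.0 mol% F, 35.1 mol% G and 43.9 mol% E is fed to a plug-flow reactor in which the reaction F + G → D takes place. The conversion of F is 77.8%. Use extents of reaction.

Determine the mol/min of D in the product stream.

F reacted = 0.778 × 680.4 = 529.4 mol/min; ν_F = −1, so ξ = 529.4/1 = 529.4 mol/min.
Outlet amounts (n = n₀ + ν ξ):
  F: 680.4 − 1(529.4) = 151
  G: 1137 − 1(529.4) = 607.9
  D: 0 + 1(529.4) = 529.4
  E: 1422 (inert)

529 mol/min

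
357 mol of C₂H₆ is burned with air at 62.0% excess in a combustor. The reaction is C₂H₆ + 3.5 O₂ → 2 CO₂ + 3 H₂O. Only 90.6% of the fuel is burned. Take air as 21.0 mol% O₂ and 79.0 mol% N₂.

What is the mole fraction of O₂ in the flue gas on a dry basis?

Stoichiometric O₂ = 3.5 × 357 = 1250 mol; O₂ fed = 1250 × 1.620 = 2024 mol.
N₂ fed = 2024 × 79/21 = 7615 mol.
Fuel reacted = 0.906 × 357 → ξ = 323.4 mol.
Outlet (n = n₀ + ν ξ):
  C₂H₆: 357 − 1(323.4) = 33.56
  O₂: 2024 − 3.5(323.4) = 892.1
  N₂: 7615 (inert)
  CO₂: 0 + 2(323.4) = 646.9
  H₂O: 0 + 3(323.4) = 970.3
Dry total = 9187 mol; y_O₂ (dry) = 892.1 / 9187 = 0.09711.

0.0971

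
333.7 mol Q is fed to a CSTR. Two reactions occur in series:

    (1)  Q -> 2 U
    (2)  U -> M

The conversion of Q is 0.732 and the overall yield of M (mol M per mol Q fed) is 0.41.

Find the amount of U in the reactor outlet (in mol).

Conversion of Q: Q consumed = 1ξ₁ = 0.732 × 333.7 → ξ₁ = 244.3 mol.
Yield of M: 1ξ₂ / 333.7 = 0.41 → ξ₂ = 136.8 mol.
Outlet amounts (n = n₀ + Σ ν·ξ):
  Q: 333.7 − 1(244.3) = 89.43
  U: 0 + 2(244.3) − 1(136.8) = 351.7
  M: 0 + 1(136.8) = 136.8

352 mol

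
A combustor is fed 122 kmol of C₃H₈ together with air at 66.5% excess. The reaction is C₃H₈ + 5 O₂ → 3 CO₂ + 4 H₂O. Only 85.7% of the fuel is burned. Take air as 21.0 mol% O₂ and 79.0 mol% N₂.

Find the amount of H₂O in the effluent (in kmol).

418 kmol

Stoichiometric O₂ = 5 × 122 = 610 kmol; O₂ fed = 610 × 1.665 = 1016 kmol.
N₂ fed = 1016 × 79/21 = 3821 kmol.
Fuel reacted = 0.857 × 122 → ξ = 104.6 kmol.
Outlet (n = n₀ + ν ξ):
  C₃H₈: 122 − 1(104.6) = 17.45
  O₂: 1016 − 5(104.6) = 492.9
  N₂: 3821 (inert)
  CO₂: 0 + 3(104.6) = 313.7
  H₂O: 0 + 4(104.6) = 418.2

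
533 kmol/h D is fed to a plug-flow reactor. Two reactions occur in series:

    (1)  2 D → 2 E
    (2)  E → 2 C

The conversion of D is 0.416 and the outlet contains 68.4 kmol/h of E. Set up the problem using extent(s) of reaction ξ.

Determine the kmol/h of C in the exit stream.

307 kmol/h

Conversion of D: D consumed = 2ξ₁ = 0.416 × 533 → ξ₁ = 110.9 kmol/h.
E balance: n_E = 0 + 2ξ₁ − 1ξ₂ = 68.4 → ξ₂ = (2·110.9 − 68.4)/1 = 153.3 kmol/h.
Outlet amounts (n = n₀ + Σ ν·ξ):
  D: 533 − 2(110.9) = 311.3
  E: 0 + 2(110.9) − 1(153.3) = 68.4
  C: 0 + 2(153.3) = 306.7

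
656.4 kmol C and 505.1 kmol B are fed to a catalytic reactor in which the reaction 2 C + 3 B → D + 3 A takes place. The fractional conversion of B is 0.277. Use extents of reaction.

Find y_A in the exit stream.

0.125

B reacted = 0.277 × 505.1 = 139.9 kmol; ν_B = −3, so ξ = 139.9/3 = 46.64 kmol.
Outlet amounts (n = n₀ + ν ξ):
  C: 656.4 − 2(46.64) = 563.1
  B: 505.1 − 3(46.64) = 365.2
  D: 0 + 1(46.64) = 46.64
  A: 0 + 3(46.64) = 139.9
Total out = 1115 kmol; y_A = 139.9 / 1115 = 0.1255.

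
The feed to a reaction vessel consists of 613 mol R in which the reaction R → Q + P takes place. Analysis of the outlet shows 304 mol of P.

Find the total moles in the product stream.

For P: n = n₀ + 1ξ → 304 = 0 + 1ξ, giving ξ = 304 mol.
Outlet amounts (n = n₀ + ν ξ):
  R: 613 − 1(304) = 309
  Q: 0 + 1(304) = 304
  P: 0 + 1(304) = 304
Total out = 309 + 304 + 304 = 917 mol.

917 mol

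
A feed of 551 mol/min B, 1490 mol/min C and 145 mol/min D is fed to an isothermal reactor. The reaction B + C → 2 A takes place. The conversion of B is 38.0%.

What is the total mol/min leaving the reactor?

B reacted = 0.38 × 551 = 209.4 mol/min; ν_B = −1, so ξ = 209.4/1 = 209.4 mol/min.
Outlet amounts (n = n₀ + ν ξ):
  B: 551 − 1(209.4) = 341.6
  C: 1490 − 1(209.4) = 1281
  A: 0 + 2(209.4) = 418.8
  D: 145 (inert)
Total out = 341.6 + 1281 + 418.8 + 145 = 2186 mol/min.

2190 mol/min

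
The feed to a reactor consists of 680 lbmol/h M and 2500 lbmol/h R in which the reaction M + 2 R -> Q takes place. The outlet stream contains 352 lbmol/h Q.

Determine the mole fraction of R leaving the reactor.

0.725

For Q: n = n₀ + 1ξ → 352 = 0 + 1ξ, giving ξ = 352 lbmol/h.
Outlet amounts (n = n₀ + ν ξ):
  M: 680 − 1(352) = 328
  R: 2500 − 2(352) = 1796
  Q: 0 + 1(352) = 352
Total out = 2476 lbmol/h; y_R = 1796 / 2476 = 0.7254.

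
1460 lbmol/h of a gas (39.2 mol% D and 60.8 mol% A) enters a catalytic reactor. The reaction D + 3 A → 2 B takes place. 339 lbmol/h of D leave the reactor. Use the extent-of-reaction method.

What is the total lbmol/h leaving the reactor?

993 lbmol/h

For D: n = n₀ − 1ξ → 339 = 572.3 − 1ξ, giving ξ = 233.3 lbmol/h.
Outlet amounts (n = n₀ + ν ξ):
  D: 572.3 − 1(233.3) = 339
  A: 887.7 − 3(233.3) = 187.7
  B: 0 + 2(233.3) = 466.6
Total out = 339 + 187.7 + 466.6 = 993.4 lbmol/h.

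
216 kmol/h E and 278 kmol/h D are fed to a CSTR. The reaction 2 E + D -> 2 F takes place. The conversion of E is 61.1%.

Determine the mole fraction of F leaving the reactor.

0.308

E reacted = 0.611 × 216 = 132 kmol/h; ν_E = −2, so ξ = 132/2 = 65.99 kmol/h.
Outlet amounts (n = n₀ + ν ξ):
  E: 216 − 2(65.99) = 84.02
  D: 278 − 1(65.99) = 212
  F: 0 + 2(65.99) = 132
Total out = 428 kmol/h; y_F = 132 / 428 = 0.3083.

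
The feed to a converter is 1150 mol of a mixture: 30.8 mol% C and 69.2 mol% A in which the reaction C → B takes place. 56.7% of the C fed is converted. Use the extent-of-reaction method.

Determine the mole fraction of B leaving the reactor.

0.175

C reacted = 0.567 × 354.2 = 200.8 mol; ν_C = −1, so ξ = 200.8/1 = 200.8 mol.
Outlet amounts (n = n₀ + ν ξ):
  C: 354.2 − 1(200.8) = 153.4
  B: 0 + 1(200.8) = 200.8
  A: 795.8 (inert)
Total out = 1150 mol; y_B = 200.8 / 1150 = 0.1746.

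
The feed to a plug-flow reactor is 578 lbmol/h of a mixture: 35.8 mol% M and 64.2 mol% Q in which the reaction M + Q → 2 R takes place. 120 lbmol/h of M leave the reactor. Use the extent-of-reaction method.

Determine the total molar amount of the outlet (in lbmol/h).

For M: n = n₀ − 1ξ → 120 = 206.9 − 1ξ, giving ξ = 86.92 lbmol/h.
Outlet amounts (n = n₀ + ν ξ):
  M: 206.9 − 1(86.92) = 120
  Q: 371.1 − 1(86.92) = 284.2
  R: 0 + 2(86.92) = 173.8
Total out = 120 + 284.2 + 173.8 = 578 lbmol/h.

578 lbmol/h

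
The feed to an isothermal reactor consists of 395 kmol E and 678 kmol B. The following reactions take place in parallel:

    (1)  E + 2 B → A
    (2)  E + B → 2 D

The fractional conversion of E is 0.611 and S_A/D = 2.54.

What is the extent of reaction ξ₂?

ξ₂ = 39.7 kmol

Conversion of E: E consumed = 0.611 × 395 = 241.3 kmol = 1ξ₁ + 1ξ₂.
Selectivity: 1ξ₁ / (2ξ₂) = 2.54 → ξ₁ = 5.08 ξ₂.
Substitute: (1·5.08 + 1) ξ₂ = 241.3 → ξ₂ = 39.69 kmol, ξ₁ = 201.7 kmol.
Outlet amounts (n = n₀ + Σ ν·ξ):
  E: 395 − 1(201.7) − 1(39.69) = 153.7
  B: 678 − 2(201.7) − 1(39.69) = 235
  A: 0 + 1(201.7) = 201.7
  D: 0 + 2(39.69) = 79.39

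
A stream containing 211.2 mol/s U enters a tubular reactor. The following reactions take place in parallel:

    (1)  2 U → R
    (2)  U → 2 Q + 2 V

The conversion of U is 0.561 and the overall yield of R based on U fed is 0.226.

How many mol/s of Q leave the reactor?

46 mol/s

Yield of R: 1ξ₁ / 211.2 = 0.226 → ξ₁ = 47.73 mol/s.
Conversion of U: 2ξ₁ + 1ξ₂ = 0.561 × 211.2 = 118.5 → ξ₂ = 23.02 mol/s.
Outlet amounts (n = n₀ + Σ ν·ξ):
  U: 211.2 − 2(47.73) − 1(23.02) = 92.72
  R: 0 + 1(47.73) = 47.73
  Q: 0 + 2(23.02) = 46.04
  V: 0 + 2(23.02) = 46.04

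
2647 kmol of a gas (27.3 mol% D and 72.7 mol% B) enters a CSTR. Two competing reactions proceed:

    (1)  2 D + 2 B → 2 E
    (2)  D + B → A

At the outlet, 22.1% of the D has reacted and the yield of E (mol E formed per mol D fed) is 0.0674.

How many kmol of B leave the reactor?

Yield of E: 2ξ₁ / 722.6 = 0.0674 → ξ₁ = 24.35 kmol.
Conversion of D: 2ξ₁ + 1ξ₂ = 0.221 × 722.6 = 159.7 → ξ₂ = 111 kmol.
Outlet amounts (n = n₀ + Σ ν·ξ):
  D: 722.6 − 2(24.35) − 1(111) = 562.9
  B: 1924 − 2(24.35) − 1(111) = 1765
  E: 0 + 2(24.35) = 48.71
  A: 0 + 1(111) = 111

1760 kmol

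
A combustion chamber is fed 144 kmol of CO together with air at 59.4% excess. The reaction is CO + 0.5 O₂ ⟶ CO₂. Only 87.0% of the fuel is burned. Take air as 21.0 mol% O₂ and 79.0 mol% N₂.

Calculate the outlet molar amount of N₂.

Stoichiometric O₂ = 0.5 × 144 = 72 kmol; O₂ fed = 72 × 1.594 = 114.8 kmol.
N₂ fed = 114.8 × 79/21 = 431.7 kmol.
Fuel reacted = 0.87 × 144 → ξ = 125.3 kmol.
Outlet (n = n₀ + ν ξ):
  CO: 144 − 1(125.3) = 18.72
  O₂: 114.8 − 0.5(125.3) = 52.13
  N₂: 431.7 (inert)
  CO₂: 0 + 1(125.3) = 125.3

432 kmol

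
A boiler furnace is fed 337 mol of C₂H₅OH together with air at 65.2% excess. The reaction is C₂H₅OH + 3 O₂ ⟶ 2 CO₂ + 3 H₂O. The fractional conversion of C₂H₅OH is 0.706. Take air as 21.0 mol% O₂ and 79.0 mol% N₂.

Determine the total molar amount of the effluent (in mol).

8530 mol

Stoichiometric O₂ = 3 × 337 = 1011 mol; O₂ fed = 1011 × 1.652 = 1670 mol.
N₂ fed = 1670 × 79/21 = 6283 mol.
Fuel reacted = 0.706 × 337 → ξ = 237.9 mol.
Outlet (n = n₀ + ν ξ):
  C₂H₅OH: 337 − 1(237.9) = 99.08
  O₂: 1670 − 3(237.9) = 956.4
  N₂: 6283 (inert)
  CO₂: 0 + 2(237.9) = 475.8
  H₂O: 0 + 3(237.9) = 713.8
Total out = 99.08 + 956.4 + 6283 + 475.8 + 713.8 = 8528 mol.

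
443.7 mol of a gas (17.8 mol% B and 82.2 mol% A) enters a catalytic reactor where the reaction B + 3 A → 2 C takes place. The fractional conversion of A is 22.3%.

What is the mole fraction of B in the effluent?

A reacted = 0.223 × 364.7 = 81.33 mol; ν_A = −3, so ξ = 81.33/3 = 27.11 mol.
Outlet amounts (n = n₀ + ν ξ):
  B: 78.98 − 1(27.11) = 51.87
  A: 364.7 − 3(27.11) = 283.4
  C: 0 + 2(27.11) = 54.22
Total out = 389.5 mol; y_B = 51.87 / 389.5 = 0.1332.

0.133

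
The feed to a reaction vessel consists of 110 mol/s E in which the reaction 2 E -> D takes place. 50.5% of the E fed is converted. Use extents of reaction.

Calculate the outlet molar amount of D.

27.8 mol/s

E reacted = 0.505 × 110 = 55.55 mol/s; ν_E = −2, so ξ = 55.55/2 = 27.77 mol/s.
Outlet amounts (n = n₀ + ν ξ):
  E: 110 − 2(27.77) = 54.45
  D: 0 + 1(27.77) = 27.77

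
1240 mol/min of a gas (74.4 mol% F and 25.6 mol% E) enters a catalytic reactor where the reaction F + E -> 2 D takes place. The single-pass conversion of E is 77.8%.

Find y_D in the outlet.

0.398

E reacted = 0.778 × 317.4 = 247 mol/min; ν_E = −1, so ξ = 247/1 = 247 mol/min.
Outlet amounts (n = n₀ + ν ξ):
  F: 922.6 − 1(247) = 675.6
  E: 317.4 − 1(247) = 70.47
  D: 0 + 2(247) = 493.9
Total out = 1240 mol/min; y_D = 493.9 / 1240 = 0.3983.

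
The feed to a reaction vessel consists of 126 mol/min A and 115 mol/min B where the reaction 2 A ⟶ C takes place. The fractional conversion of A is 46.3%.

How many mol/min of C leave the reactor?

A reacted = 0.463 × 126 = 58.34 mol/min; ν_A = −2, so ξ = 58.34/2 = 29.17 mol/min.
Outlet amounts (n = n₀ + ν ξ):
  A: 126 − 2(29.17) = 67.66
  C: 0 + 1(29.17) = 29.17
  B: 115 (inert)

29.2 mol/min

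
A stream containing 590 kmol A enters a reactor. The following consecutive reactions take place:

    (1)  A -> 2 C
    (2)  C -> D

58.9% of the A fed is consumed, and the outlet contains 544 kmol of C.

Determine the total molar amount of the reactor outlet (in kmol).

Conversion of A: A consumed = 1ξ₁ = 0.589 × 590 → ξ₁ = 347.5 kmol.
C balance: n_C = 0 + 2ξ₁ − 1ξ₂ = 544 → ξ₂ = (2·347.5 − 544)/1 = 151 kmol.
Outlet amounts (n = n₀ + Σ ν·ξ):
  A: 590 − 1(347.5) = 242.5
  C: 0 + 2(347.5) − 1(151) = 544
  D: 0 + 1(151) = 151
Total out = 242.5 + 544 + 151 = 937.5 kmol.

938 kmol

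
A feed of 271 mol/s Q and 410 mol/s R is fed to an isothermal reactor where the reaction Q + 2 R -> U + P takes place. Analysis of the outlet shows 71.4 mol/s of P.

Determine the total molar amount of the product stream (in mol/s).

For P: n = n₀ + 1ξ → 71.4 = 0 + 1ξ, giving ξ = 71.4 mol/s.
Outlet amounts (n = n₀ + ν ξ):
  Q: 271 − 1(71.4) = 199.6
  R: 410 − 2(71.4) = 267.2
  U: 0 + 1(71.4) = 71.4
  P: 0 + 1(71.4) = 71.4
Total out = 199.6 + 267.2 + 71.4 + 71.4 = 609.6 mol/s.

610 mol/s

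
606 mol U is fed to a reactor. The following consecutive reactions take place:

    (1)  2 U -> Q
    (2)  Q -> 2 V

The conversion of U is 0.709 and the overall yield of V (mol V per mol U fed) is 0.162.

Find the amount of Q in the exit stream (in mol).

Conversion of U: U consumed = 2ξ₁ = 0.709 × 606 → ξ₁ = 214.8 mol.
Yield of V: 2ξ₂ / 606 = 0.162 → ξ₂ = 49.09 mol.
Outlet amounts (n = n₀ + Σ ν·ξ):
  U: 606 − 2(214.8) = 176.3
  Q: 0 + 1(214.8) − 1(49.09) = 165.7
  V: 0 + 2(49.09) = 98.17

166 mol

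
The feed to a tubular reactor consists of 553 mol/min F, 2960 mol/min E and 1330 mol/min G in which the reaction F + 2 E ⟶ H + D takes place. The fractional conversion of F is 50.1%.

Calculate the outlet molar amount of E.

F reacted = 0.501 × 553 = 277.1 mol/min; ν_F = −1, so ξ = 277.1/1 = 277.1 mol/min.
Outlet amounts (n = n₀ + ν ξ):
  F: 553 − 1(277.1) = 275.9
  E: 2960 − 2(277.1) = 2406
  H: 0 + 1(277.1) = 277.1
  D: 0 + 1(277.1) = 277.1
  G: 1330 (inert)

2410 mol/min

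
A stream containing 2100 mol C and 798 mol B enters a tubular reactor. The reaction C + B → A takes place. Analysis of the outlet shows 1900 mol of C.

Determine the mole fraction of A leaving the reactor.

0.0741

For C: n = n₀ − 1ξ → 1900 = 2100 − 1ξ, giving ξ = 200 mol.
Outlet amounts (n = n₀ + ν ξ):
  C: 2100 − 1(200) = 1900
  B: 798 − 1(200) = 598
  A: 0 + 1(200) = 200
Total out = 2698 mol; y_A = 200 / 2698 = 0.07413.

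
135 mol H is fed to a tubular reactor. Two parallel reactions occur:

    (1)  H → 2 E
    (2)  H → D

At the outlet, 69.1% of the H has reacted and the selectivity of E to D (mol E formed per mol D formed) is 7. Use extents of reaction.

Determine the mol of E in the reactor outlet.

145 mol

Conversion of H: H consumed = 0.691 × 135 = 93.28 mol = 1ξ₁ + 1ξ₂.
Selectivity: 2ξ₁ / (1ξ₂) = 7 → ξ₁ = 3.5 ξ₂.
Substitute: (1·3.5 + 1) ξ₂ = 93.28 → ξ₂ = 20.73 mol, ξ₁ = 72.56 mol.
Outlet amounts (n = n₀ + Σ ν·ξ):
  H: 135 − 1(72.56) − 1(20.73) = 41.71
  E: 0 + 2(72.56) = 145.1
  D: 0 + 1(20.73) = 20.73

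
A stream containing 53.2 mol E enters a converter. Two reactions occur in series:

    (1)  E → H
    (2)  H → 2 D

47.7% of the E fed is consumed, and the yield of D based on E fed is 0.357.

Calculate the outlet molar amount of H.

15.9 mol

Conversion of E: E consumed = 1ξ₁ = 0.477 × 53.2 → ξ₁ = 25.38 mol.
Yield of D: 2ξ₂ / 53.2 = 0.357 → ξ₂ = 9.496 mol.
Outlet amounts (n = n₀ + Σ ν·ξ):
  E: 53.2 − 1(25.38) = 27.82
  H: 0 + 1(25.38) − 1(9.496) = 15.88
  D: 0 + 2(9.496) = 18.99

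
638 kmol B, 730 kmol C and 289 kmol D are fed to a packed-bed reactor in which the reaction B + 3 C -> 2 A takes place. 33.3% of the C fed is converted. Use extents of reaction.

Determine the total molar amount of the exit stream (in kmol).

C reacted = 0.333 × 730 = 243.1 kmol; ν_C = −3, so ξ = 243.1/3 = 81.03 kmol.
Outlet amounts (n = n₀ + ν ξ):
  B: 638 − 1(81.03) = 557
  C: 730 − 3(81.03) = 486.9
  A: 0 + 2(81.03) = 162.1
  D: 289 (inert)
Total out = 557 + 486.9 + 162.1 + 289 = 1495 kmol.

1490 kmol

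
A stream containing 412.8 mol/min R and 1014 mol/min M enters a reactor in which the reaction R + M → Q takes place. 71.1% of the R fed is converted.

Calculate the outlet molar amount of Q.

R reacted = 0.711 × 412.8 = 293.5 mol/min; ν_R = −1, so ξ = 293.5/1 = 293.5 mol/min.
Outlet amounts (n = n₀ + ν ξ):
  R: 412.8 − 1(293.5) = 119.3
  M: 1014 − 1(293.5) = 720.5
  Q: 0 + 1(293.5) = 293.5

294 mol/min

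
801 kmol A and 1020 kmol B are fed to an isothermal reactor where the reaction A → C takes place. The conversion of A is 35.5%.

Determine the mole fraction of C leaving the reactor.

0.156

A reacted = 0.355 × 801 = 284.4 kmol; ν_A = −1, so ξ = 284.4/1 = 284.4 kmol.
Outlet amounts (n = n₀ + ν ξ):
  A: 801 − 1(284.4) = 516.6
  C: 0 + 1(284.4) = 284.4
  B: 1020 (inert)
Total out = 1821 kmol; y_C = 284.4 / 1821 = 0.1562.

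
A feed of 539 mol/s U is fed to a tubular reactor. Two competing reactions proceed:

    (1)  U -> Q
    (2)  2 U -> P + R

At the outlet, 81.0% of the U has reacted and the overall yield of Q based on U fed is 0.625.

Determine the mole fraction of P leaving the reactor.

0.0925

Yield of Q: 1ξ₁ / 539 = 0.625 → ξ₁ = 336.9 mol/s.
Conversion of U: 1ξ₁ + 2ξ₂ = 0.81 × 539 = 436.6 → ξ₂ = 49.86 mol/s.
Outlet amounts (n = n₀ + Σ ν·ξ):
  U: 539 − 1(336.9) − 2(49.86) = 102.4
  Q: 0 + 1(336.9) = 336.9
  P: 0 + 1(49.86) = 49.86
  R: 0 + 1(49.86) = 49.86
Total out = 539 mol/s; y_P = 49.86 / 539 = 0.0925.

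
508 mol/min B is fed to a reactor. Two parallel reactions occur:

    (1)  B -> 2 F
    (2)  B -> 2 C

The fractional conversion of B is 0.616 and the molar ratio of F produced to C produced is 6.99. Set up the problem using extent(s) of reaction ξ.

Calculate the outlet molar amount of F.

Conversion of B: B consumed = 0.616 × 508 = 312.9 mol/min = 1ξ₁ + 1ξ₂.
Selectivity: 2ξ₁ / (2ξ₂) = 6.99 → ξ₁ = 6.99 ξ₂.
Substitute: (1·6.99 + 1) ξ₂ = 312.9 → ξ₂ = 39.16 mol/min, ξ₁ = 273.8 mol/min.
Outlet amounts (n = n₀ + Σ ν·ξ):
  B: 508 − 1(273.8) − 1(39.16) = 195.1
  F: 0 + 2(273.8) = 547.5
  C: 0 + 2(39.16) = 78.33

548 mol/min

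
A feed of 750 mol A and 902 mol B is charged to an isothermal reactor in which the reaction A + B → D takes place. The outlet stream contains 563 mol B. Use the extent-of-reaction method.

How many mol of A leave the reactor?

411 mol

For B: n = n₀ − 1ξ → 563 = 902 − 1ξ, giving ξ = 339 mol.
Outlet amounts (n = n₀ + ν ξ):
  A: 750 − 1(339) = 411
  B: 902 − 1(339) = 563
  D: 0 + 1(339) = 339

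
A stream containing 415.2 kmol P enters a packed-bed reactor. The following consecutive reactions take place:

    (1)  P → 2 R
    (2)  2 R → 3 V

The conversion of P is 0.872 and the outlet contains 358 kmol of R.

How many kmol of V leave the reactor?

Conversion of P: P consumed = 1ξ₁ = 0.872 × 415.2 → ξ₁ = 362.1 kmol.
R balance: n_R = 0 + 2ξ₁ − 2ξ₂ = 358 → ξ₂ = (2·362.1 − 358)/2 = 183.1 kmol.
Outlet amounts (n = n₀ + Σ ν·ξ):
  P: 415.2 − 1(362.1) = 53.15
  R: 0 + 2(362.1) − 2(183.1) = 358
  V: 0 + 3(183.1) = 549.2

549 kmol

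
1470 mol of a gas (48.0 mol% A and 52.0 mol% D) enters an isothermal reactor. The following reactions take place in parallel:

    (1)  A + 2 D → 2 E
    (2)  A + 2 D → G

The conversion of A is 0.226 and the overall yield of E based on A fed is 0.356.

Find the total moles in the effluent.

Yield of E: 2ξ₁ / 705.6 = 0.356 → ξ₁ = 125.6 mol.
Conversion of A: 1ξ₁ + 1ξ₂ = 0.226 × 705.6 = 159.5 → ξ₂ = 33.87 mol.
Outlet amounts (n = n₀ + Σ ν·ξ):
  A: 705.6 − 1(125.6) − 1(33.87) = 546.1
  D: 764.4 − 2(125.6) − 2(33.87) = 445.5
  E: 0 + 2(125.6) = 251.2
  G: 0 + 1(33.87) = 33.87
Total out = 546.1 + 445.5 + 251.2 + 33.87 = 1277 mol.

1280 mol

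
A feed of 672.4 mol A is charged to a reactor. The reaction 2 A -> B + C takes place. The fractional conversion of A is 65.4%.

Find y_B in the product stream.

0.327

A reacted = 0.654 × 672.4 = 439.7 mol; ν_A = −2, so ξ = 439.7/2 = 219.9 mol.
Outlet amounts (n = n₀ + ν ξ):
  A: 672.4 − 2(219.9) = 232.7
  B: 0 + 1(219.9) = 219.9
  C: 0 + 1(219.9) = 219.9
Total out = 672.4 mol; y_B = 219.9 / 672.4 = 0.327.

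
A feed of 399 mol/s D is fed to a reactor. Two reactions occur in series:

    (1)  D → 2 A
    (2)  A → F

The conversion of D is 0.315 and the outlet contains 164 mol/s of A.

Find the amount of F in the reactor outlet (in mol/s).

Conversion of D: D consumed = 1ξ₁ = 0.315 × 399 → ξ₁ = 125.7 mol/s.
A balance: n_A = 0 + 2ξ₁ − 1ξ₂ = 164 → ξ₂ = (2·125.7 − 164)/1 = 87.37 mol/s.
Outlet amounts (n = n₀ + Σ ν·ξ):
  D: 399 − 1(125.7) = 273.3
  A: 0 + 2(125.7) − 1(87.37) = 164
  F: 0 + 1(87.37) = 87.37

87.4 mol/s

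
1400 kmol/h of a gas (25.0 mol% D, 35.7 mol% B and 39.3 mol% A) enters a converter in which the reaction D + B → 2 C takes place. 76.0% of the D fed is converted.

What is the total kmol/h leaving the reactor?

D reacted = 0.76 × 350 = 266 kmol/h; ν_D = −1, so ξ = 266/1 = 266 kmol/h.
Outlet amounts (n = n₀ + ν ξ):
  D: 350 − 1(266) = 84
  B: 499.8 − 1(266) = 233.8
  C: 0 + 2(266) = 532
  A: 550.2 (inert)
Total out = 84 + 233.8 + 532 + 550.2 = 1400 kmol/h.

1400 kmol/h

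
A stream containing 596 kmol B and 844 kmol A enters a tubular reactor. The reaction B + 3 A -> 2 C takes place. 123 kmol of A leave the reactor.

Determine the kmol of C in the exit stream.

481 kmol

For A: n = n₀ − 3ξ → 123 = 844 − 3ξ, giving ξ = 240.3 kmol.
Outlet amounts (n = n₀ + ν ξ):
  B: 596 − 1(240.3) = 355.7
  A: 844 − 3(240.3) = 123
  C: 0 + 2(240.3) = 480.7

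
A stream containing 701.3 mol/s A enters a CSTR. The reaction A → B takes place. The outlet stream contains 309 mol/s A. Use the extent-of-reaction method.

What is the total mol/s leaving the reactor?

For A: n = n₀ − 1ξ → 309 = 701.3 − 1ξ, giving ξ = 392.3 mol/s.
Outlet amounts (n = n₀ + ν ξ):
  A: 701.3 − 1(392.3) = 309
  B: 0 + 1(392.3) = 392.3
Total out = 309 + 392.3 = 701.3 mol/s.

701 mol/s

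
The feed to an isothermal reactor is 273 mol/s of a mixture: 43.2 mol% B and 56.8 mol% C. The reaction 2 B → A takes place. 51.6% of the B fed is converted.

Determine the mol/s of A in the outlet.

B reacted = 0.516 × 117.9 = 60.85 mol/s; ν_B = −2, so ξ = 60.85/2 = 30.43 mol/s.
Outlet amounts (n = n₀ + ν ξ):
  B: 117.9 − 2(30.43) = 57.08
  A: 0 + 1(30.43) = 30.43
  C: 155.1 (inert)

30.4 mol/s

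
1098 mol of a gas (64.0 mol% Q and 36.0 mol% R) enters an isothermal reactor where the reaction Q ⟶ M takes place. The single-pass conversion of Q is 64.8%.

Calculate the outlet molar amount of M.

455 mol

Q reacted = 0.648 × 702.7 = 455.4 mol; ν_Q = −1, so ξ = 455.4/1 = 455.4 mol.
Outlet amounts (n = n₀ + ν ξ):
  Q: 702.7 − 1(455.4) = 247.4
  M: 0 + 1(455.4) = 455.4
  R: 395.3 (inert)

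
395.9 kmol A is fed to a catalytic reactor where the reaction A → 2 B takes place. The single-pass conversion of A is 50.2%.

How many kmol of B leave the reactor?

397 kmol

A reacted = 0.502 × 395.9 = 198.7 kmol; ν_A = −1, so ξ = 198.7/1 = 198.7 kmol.
Outlet amounts (n = n₀ + ν ξ):
  A: 395.9 − 1(198.7) = 197.2
  B: 0 + 2(198.7) = 397.5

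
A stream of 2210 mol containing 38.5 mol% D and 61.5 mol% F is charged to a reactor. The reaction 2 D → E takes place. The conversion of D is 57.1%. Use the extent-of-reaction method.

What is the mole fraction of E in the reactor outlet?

D reacted = 0.571 × 850.9 = 485.8 mol; ν_D = −2, so ξ = 485.8/2 = 242.9 mol.
Outlet amounts (n = n₀ + ν ξ):
  D: 850.9 − 2(242.9) = 365
  E: 0 + 1(242.9) = 242.9
  F: 1359 (inert)
Total out = 1967 mol; y_E = 242.9 / 1967 = 0.1235.

0.123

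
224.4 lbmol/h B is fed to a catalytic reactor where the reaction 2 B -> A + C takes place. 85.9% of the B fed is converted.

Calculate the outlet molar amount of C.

B reacted = 0.859 × 224.4 = 192.8 lbmol/h; ν_B = −2, so ξ = 192.8/2 = 96.38 lbmol/h.
Outlet amounts (n = n₀ + ν ξ):
  B: 224.4 − 2(96.38) = 31.64
  A: 0 + 1(96.38) = 96.38
  C: 0 + 1(96.38) = 96.38

96.4 lbmol/h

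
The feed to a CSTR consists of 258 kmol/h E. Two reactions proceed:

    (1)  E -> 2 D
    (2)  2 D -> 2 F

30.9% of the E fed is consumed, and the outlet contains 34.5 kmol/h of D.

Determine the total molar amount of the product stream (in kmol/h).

Conversion of E: E consumed = 1ξ₁ = 0.309 × 258 → ξ₁ = 79.72 kmol/h.
D balance: n_D = 0 + 2ξ₁ − 2ξ₂ = 34.5 → ξ₂ = (2·79.72 − 34.5)/2 = 62.47 kmol/h.
Outlet amounts (n = n₀ + Σ ν·ξ):
  E: 258 − 1(79.72) = 178.3
  D: 0 + 2(79.72) − 2(62.47) = 34.5
  F: 0 + 2(62.47) = 124.9
Total out = 178.3 + 34.5 + 124.9 = 337.7 kmol/h.

338 kmol/h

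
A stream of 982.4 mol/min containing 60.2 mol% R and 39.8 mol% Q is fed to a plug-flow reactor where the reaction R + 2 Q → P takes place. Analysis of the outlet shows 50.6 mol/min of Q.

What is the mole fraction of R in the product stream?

0.656

For Q: n = n₀ − 2ξ → 50.6 = 391 − 2ξ, giving ξ = 170.2 mol/min.
Outlet amounts (n = n₀ + ν ξ):
  R: 591.4 − 1(170.2) = 421.2
  Q: 391 − 2(170.2) = 50.6
  P: 0 + 1(170.2) = 170.2
Total out = 642 mol/min; y_R = 421.2 / 642 = 0.6561.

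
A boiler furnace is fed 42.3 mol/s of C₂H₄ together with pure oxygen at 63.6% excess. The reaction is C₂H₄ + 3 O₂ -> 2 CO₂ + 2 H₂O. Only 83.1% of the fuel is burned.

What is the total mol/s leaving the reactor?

250 mol/s

Stoichiometric O₂ = 3 × 42.3 = 126.9 mol/s; O₂ fed = 126.9 × 1.636 = 207.6 mol/s.
Fuel reacted = 0.831 × 42.3 → ξ = 35.15 mol/s.
Outlet (n = n₀ + ν ξ):
  C₂H₄: 42.3 − 1(35.15) = 7.149
  O₂: 207.6 − 3(35.15) = 102.2
  CO₂: 0 + 2(35.15) = 70.3
  H₂O: 0 + 2(35.15) = 70.3
Total out = 7.149 + 102.2 + 70.3 + 70.3 = 249.9 mol/s.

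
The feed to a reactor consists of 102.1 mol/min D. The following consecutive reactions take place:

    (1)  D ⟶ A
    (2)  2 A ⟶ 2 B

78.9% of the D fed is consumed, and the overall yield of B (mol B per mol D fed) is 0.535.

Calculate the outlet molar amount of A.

25.9 mol/min

Conversion of D: D consumed = 1ξ₁ = 0.789 × 102.1 → ξ₁ = 80.56 mol/min.
Yield of B: 2ξ₂ / 102.1 = 0.535 → ξ₂ = 27.31 mol/min.
Outlet amounts (n = n₀ + Σ ν·ξ):
  D: 102.1 − 1(80.56) = 21.54
  A: 0 + 1(80.56) − 2(27.31) = 25.93
  B: 0 + 2(27.31) = 54.62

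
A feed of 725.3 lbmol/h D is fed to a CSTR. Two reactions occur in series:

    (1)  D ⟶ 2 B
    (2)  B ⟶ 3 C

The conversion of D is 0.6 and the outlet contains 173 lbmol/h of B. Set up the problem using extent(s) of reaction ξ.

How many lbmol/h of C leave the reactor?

2090 lbmol/h

Conversion of D: D consumed = 1ξ₁ = 0.6 × 725.3 → ξ₁ = 435.2 lbmol/h.
B balance: n_B = 0 + 2ξ₁ − 1ξ₂ = 173 → ξ₂ = (2·435.2 − 173)/1 = 697.4 lbmol/h.
Outlet amounts (n = n₀ + Σ ν·ξ):
  D: 725.3 − 1(435.2) = 290.1
  B: 0 + 2(435.2) − 1(697.4) = 173
  C: 0 + 3(697.4) = 2092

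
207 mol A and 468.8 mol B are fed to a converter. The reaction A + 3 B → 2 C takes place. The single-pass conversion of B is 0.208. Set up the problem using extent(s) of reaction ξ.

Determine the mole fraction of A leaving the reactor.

B reacted = 0.208 × 468.8 = 97.51 mol; ν_B = −3, so ξ = 97.51/3 = 32.5 mol.
Outlet amounts (n = n₀ + ν ξ):
  A: 207 − 1(32.5) = 174.5
  B: 468.8 − 3(32.5) = 371.3
  C: 0 + 2(32.5) = 65.01
Total out = 610.8 mol; y_A = 174.5 / 610.8 = 0.2857.

0.286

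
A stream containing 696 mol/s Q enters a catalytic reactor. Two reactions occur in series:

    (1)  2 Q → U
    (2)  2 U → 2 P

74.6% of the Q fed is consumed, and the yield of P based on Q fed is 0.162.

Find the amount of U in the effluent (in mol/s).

Conversion of Q: Q consumed = 2ξ₁ = 0.746 × 696 → ξ₁ = 259.6 mol/s.
Yield of P: 2ξ₂ / 696 = 0.162 → ξ₂ = 56.38 mol/s.
Outlet amounts (n = n₀ + Σ ν·ξ):
  Q: 696 − 2(259.6) = 176.8
  U: 0 + 1(259.6) − 2(56.38) = 146.9
  P: 0 + 2(56.38) = 112.8

147 mol/s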